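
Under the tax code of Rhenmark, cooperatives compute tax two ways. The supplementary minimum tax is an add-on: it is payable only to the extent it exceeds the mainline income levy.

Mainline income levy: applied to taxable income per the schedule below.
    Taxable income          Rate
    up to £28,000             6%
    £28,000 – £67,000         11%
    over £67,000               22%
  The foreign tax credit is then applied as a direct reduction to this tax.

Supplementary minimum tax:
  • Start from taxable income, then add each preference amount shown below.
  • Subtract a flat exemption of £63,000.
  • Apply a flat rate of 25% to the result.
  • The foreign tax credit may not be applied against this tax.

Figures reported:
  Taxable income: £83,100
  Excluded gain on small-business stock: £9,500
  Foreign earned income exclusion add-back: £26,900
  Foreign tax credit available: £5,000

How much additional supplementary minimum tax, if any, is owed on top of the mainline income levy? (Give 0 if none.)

£9,613

Supplementary minimum tax:
  Adjusted income: £83,100 + £9,500 + £26,900 = £119,500
  Less exemption £63,000 → base £56,500
  £56,500 × 25% = £14,125

Mainline income levy:
  £28,000 × 6% = £1,680
  £39,000 × 11% = £4,290
  £16,100 × 22% = £3,542
  → £9,512
  Less foreign tax credit £5,000 → £4,512

Excess of supplementary minimum tax over mainline income levy: £14,125 − £4,512 = £9,613.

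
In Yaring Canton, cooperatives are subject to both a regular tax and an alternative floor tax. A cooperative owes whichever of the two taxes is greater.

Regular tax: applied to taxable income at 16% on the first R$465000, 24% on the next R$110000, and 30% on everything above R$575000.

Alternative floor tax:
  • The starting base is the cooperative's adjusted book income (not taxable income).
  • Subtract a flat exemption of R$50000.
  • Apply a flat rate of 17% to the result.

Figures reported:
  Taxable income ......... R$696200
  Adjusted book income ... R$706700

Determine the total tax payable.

R$137160

Regular tax:
  R$465000 × 16% = R$74400
  R$110000 × 24% = R$26400
  R$121200 × 30% = R$36360
  → R$137160

Alternative floor tax:
  Base (adjusted book income): R$706700
  Less exemption R$50000 → base R$656700
  R$656700 × 17% = R$111639

R$137160 > R$111639, so the regular tax governs.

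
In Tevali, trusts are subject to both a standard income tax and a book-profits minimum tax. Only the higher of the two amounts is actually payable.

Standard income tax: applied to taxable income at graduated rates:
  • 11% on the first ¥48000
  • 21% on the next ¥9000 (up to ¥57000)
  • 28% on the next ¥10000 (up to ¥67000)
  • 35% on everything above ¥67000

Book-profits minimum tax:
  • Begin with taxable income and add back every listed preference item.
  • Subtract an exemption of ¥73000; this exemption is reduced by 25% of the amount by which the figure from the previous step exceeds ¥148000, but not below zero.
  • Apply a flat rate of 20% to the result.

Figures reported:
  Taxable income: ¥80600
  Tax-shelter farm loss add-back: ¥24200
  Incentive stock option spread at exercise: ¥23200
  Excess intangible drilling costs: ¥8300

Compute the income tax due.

¥14730

Standard income tax:
  ¥48000 × 11% = ¥5280
  ¥9000 × 21% = ¥1890
  ¥10000 × 28% = ¥2800
  ¥13600 × 35% = ¥4760
  → ¥14730

Book-profits minimum tax:
  Adjusted income: ¥80600 + ¥24200 + ¥23200 + ¥8300 = ¥136300
  Exemption: ¥136300 ≤ ¥148000, so full ¥73000 applies
  Base: ¥136300 − ¥73000 = ¥63300
  ¥63300 × 20% = ¥12660

¥14730 > ¥12660, so the standard income tax governs.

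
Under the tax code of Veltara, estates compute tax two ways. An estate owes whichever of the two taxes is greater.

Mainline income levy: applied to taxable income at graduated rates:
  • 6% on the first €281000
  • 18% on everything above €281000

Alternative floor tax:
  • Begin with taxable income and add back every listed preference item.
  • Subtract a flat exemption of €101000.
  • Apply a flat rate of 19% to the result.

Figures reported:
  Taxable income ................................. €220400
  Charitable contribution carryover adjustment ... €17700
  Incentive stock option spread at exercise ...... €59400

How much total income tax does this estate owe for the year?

€37335

Mainline income levy:
  €220400 × 6% = €13224

Alternative floor tax:
  Adjusted income: €220400 + €17700 + €59400 = €297500
  Less exemption €101000 → base €196500
  €196500 × 19% = €37335

€37335 > €13224, so the alternative floor tax is the binding amount.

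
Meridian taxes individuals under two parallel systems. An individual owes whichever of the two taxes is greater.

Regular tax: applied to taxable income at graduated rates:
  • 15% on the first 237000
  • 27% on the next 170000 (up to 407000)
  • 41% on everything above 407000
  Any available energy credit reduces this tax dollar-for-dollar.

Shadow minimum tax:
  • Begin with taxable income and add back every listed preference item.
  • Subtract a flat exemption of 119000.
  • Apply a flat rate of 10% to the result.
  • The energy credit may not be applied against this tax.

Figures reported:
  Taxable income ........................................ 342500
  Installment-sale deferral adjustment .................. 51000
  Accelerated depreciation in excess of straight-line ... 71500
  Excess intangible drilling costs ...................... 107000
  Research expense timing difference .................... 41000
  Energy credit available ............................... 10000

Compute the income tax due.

Regular tax:
  237000 × 15% = 35550
  105500 × 27% = 28485
  → 64035
  Less energy credit 10000 → 54035

Shadow minimum tax:
  Adjusted income: 342500 + 51000 + 71500 + 107000 + 41000 = 613000
  Less exemption 119000 → base 494000
  494000 × 10% = 49400

54035 > 49400, so the regular tax governs.

54035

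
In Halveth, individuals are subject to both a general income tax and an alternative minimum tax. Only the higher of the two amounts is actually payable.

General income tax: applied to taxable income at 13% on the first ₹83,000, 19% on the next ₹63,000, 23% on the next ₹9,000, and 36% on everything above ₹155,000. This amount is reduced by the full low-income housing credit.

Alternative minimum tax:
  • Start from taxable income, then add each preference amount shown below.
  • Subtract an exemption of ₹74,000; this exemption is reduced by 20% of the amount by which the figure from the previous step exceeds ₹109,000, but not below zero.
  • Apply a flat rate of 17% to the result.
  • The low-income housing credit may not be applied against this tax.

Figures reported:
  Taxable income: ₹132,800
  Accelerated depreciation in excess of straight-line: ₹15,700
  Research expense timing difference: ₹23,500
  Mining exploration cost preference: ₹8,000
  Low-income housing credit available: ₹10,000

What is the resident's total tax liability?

₹20,434

General income tax:
  ₹83,000 × 13% = ₹10,790
  ₹49,800 × 19% = ₹9,462
  → ₹20,252
  Less low-income housing credit ₹10,000 → ₹10,252

Alternative minimum tax:
  Adjusted income: ₹132,800 + ₹15,700 + ₹23,500 + ₹8,000 = ₹180,000
  Exemption: ₹74,000 − 20% × (₹180,000 − ₹109,000) = ₹74,000 − ₹14,200 = ₹59,800
  Base: ₹180,000 − ₹59,800 = ₹120,200
  ₹120,200 × 17% = ₹20,434

₹20,434 > ₹10,252, so the alternative minimum tax is the binding amount.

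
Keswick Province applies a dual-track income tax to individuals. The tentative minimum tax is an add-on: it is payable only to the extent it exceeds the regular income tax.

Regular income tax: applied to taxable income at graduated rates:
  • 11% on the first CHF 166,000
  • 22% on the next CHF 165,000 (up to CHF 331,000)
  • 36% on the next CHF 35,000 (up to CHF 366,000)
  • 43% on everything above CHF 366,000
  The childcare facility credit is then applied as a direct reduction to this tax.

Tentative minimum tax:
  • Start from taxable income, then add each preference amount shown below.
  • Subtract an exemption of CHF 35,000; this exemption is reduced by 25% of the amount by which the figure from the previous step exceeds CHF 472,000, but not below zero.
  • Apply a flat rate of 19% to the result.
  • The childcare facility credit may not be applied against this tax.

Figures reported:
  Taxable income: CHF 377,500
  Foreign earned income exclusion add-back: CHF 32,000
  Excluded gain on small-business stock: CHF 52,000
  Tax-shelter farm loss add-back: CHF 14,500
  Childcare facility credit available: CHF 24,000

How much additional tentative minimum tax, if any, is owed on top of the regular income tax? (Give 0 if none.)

CHF 35,875

Regular income tax:
  CHF 166,000 × 11% = CHF 18,260
  CHF 165,000 × 22% = CHF 36,300
  CHF 35,000 × 36% = CHF 12,600
  CHF 11,500 × 43% = CHF 4,945
  → CHF 72,105
  Less childcare facility credit CHF 24,000 → CHF 48,105

Tentative minimum tax:
  Adjusted income: CHF 377,500 + CHF 32,000 + CHF 52,000 + CHF 14,500 = CHF 476,000
  Exemption: CHF 35,000 − 25% × (CHF 476,000 − CHF 472,000) = CHF 35,000 − CHF 1,000 = CHF 34,000
  Base: CHF 476,000 − CHF 34,000 = CHF 442,000
  CHF 442,000 × 19% = CHF 83,980

Excess of tentative minimum tax over regular income tax: CHF 83,980 − CHF 48,105 = CHF 35,875.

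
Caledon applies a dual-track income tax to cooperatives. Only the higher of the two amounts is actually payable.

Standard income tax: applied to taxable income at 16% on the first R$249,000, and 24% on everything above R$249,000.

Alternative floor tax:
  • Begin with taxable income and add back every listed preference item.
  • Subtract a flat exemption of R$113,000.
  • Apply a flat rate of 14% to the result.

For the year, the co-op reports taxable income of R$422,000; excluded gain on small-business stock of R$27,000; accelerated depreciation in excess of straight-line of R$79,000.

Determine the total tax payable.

R$81,360

Standard income tax:
  R$249,000 × 16% = R$39,840
  R$173,000 × 24% = R$41,520
  → R$81,360

Alternative floor tax:
  Adjusted income: R$422,000 + R$27,000 + R$79,000 = R$528,000
  Less exemption R$113,000 → base R$415,000
  R$415,000 × 14% = R$58,100

R$81,360 > R$58,100, so the standard income tax governs.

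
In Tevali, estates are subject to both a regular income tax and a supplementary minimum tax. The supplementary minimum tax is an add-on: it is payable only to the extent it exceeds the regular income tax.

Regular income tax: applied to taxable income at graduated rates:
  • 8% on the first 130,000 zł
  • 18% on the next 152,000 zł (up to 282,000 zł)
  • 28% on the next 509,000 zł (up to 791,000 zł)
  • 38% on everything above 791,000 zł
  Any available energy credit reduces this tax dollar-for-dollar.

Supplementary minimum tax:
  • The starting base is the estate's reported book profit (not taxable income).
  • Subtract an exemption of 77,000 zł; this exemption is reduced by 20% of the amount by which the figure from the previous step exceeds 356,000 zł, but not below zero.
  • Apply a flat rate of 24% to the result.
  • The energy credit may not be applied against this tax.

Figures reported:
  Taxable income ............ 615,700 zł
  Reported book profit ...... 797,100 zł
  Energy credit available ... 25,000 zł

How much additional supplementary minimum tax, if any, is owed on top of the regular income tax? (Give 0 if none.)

Regular income tax:
  130,000 zł × 8% = 10,400 zł
  152,000 zł × 18% = 27,360 zł
  333,700 zł × 28% = 93,436 zł
  → 131,196 zł
  Less energy credit 25,000 zł → 106,196 zł

Supplementary minimum tax:
  Base (reported book profit): 797,100 zł
  Exemption: 20% × (797,100 zł − 356,000 zł) = 88,220 zł ≥ 77,000 zł, so the exemption is fully phased out
  Base: 797,100 zł − 0 zł = 797,100 zł
  797,100 zł × 24% = 191,304 zł

Excess of supplementary minimum tax over regular income tax: 191,304 zł − 106,196 zł = 85,108 zł.

85,108 zł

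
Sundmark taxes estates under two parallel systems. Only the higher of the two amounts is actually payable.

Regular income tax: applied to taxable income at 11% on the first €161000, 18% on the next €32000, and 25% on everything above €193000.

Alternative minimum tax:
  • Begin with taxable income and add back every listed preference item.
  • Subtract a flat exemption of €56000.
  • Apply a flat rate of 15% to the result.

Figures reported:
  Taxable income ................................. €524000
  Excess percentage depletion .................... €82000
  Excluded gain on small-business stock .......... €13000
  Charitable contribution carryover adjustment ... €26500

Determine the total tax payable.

Alternative minimum tax:
  Adjusted income: €524000 + €82000 + €13000 + €26500 = €645500
  Less exemption €56000 → base €589500
  €589500 × 15% = €88425

Regular income tax:
  €161000 × 11% = €17710
  €32000 × 18% = €5760
  €331000 × 25% = €82750
  → €106220

€106220 > €88425, so the regular income tax governs.

€106220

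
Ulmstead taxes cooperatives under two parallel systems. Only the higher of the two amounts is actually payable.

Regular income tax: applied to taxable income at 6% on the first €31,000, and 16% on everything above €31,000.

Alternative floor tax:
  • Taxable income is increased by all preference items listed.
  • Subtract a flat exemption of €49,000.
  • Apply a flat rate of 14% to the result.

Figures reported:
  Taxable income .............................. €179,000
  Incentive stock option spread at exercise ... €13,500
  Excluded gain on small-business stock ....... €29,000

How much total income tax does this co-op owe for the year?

€25,540

Regular income tax:
  €31,000 × 6% = €1,860
  €148,000 × 16% = €23,680
  → €25,540

Alternative floor tax:
  Adjusted income: €179,000 + €13,500 + €29,000 = €221,500
  Less exemption €49,000 → base €172,500
  €172,500 × 14% = €24,150

€25,540 > €24,150, so the regular income tax governs.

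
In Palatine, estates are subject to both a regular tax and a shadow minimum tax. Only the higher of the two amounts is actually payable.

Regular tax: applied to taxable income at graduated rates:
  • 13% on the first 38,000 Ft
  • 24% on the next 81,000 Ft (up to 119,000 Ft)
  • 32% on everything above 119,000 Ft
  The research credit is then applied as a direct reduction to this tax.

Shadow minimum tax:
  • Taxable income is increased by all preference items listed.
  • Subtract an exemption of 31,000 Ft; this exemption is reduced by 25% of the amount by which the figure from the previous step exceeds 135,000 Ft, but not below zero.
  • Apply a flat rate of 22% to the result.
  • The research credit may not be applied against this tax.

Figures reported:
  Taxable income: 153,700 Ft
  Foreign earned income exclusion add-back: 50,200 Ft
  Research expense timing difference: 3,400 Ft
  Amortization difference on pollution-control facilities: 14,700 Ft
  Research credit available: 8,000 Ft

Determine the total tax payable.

Regular tax:
  38,000 Ft × 13% = 4,940 Ft
  81,000 Ft × 24% = 19,440 Ft
  34,700 Ft × 32% = 11,104 Ft
  → 35,484 Ft
  Less research credit 8,000 Ft → 27,484 Ft

Shadow minimum tax:
  Adjusted income: 153,700 Ft + 50,200 Ft + 3,400 Ft + 14,700 Ft = 222,000 Ft
  Exemption: 31,000 Ft − 25% × (222,000 Ft − 135,000 Ft) = 31,000 Ft − 21,750 Ft = 9,250 Ft
  Base: 222,000 Ft − 9,250 Ft = 212,750 Ft
  212,750 Ft × 22% = 46,805 Ft

46,805 Ft > 27,484 Ft, so the shadow minimum tax is the binding amount.

46,805 Ft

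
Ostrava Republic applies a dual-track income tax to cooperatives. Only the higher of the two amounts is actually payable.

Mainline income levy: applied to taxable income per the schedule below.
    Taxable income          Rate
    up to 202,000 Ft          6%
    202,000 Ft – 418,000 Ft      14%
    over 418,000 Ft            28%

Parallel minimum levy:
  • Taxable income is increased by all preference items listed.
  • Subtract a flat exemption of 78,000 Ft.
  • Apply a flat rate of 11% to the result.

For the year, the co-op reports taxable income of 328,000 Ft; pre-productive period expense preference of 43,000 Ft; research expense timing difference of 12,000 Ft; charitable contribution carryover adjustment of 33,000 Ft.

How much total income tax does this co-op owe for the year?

Parallel minimum levy:
  Adjusted income: 328,000 Ft + 43,000 Ft + 12,000 Ft + 33,000 Ft = 416,000 Ft
  Less exemption 78,000 Ft → base 338,000 Ft
  338,000 Ft × 11% = 37,180 Ft

Mainline income levy:
  202,000 Ft × 6% = 12,120 Ft
  126,000 Ft × 14% = 17,640 Ft
  → 29,760 Ft

37,180 Ft > 29,760 Ft, so the parallel minimum levy is the binding amount.

37,180 Ft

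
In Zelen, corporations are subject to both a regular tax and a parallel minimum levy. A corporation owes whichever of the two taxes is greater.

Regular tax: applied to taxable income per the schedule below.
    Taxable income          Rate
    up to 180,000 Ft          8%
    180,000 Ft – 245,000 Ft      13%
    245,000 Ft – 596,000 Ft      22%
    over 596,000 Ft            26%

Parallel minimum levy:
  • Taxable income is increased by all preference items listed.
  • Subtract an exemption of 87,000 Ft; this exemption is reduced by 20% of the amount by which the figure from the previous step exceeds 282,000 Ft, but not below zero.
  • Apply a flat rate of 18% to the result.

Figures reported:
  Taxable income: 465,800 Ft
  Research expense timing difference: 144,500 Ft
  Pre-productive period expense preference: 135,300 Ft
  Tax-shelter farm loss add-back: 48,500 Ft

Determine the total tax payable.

Regular tax:
  180,000 Ft × 8% = 14,400 Ft
  65,000 Ft × 13% = 8,450 Ft
  220,800 Ft × 22% = 48,576 Ft
  → 71,426 Ft

Parallel minimum levy:
  Adjusted income: 465,800 Ft + 144,500 Ft + 135,300 Ft + 48,500 Ft = 794,100 Ft
  Exemption: 20% × (794,100 Ft − 282,000 Ft) = 102,420 Ft ≥ 87,000 Ft, so the exemption is fully phased out
  Base: 794,100 Ft − 0 Ft = 794,100 Ft
  794,100 Ft × 18% = 142,938 Ft

142,938 Ft > 71,426 Ft, so the parallel minimum levy is the binding amount.

142,938 Ft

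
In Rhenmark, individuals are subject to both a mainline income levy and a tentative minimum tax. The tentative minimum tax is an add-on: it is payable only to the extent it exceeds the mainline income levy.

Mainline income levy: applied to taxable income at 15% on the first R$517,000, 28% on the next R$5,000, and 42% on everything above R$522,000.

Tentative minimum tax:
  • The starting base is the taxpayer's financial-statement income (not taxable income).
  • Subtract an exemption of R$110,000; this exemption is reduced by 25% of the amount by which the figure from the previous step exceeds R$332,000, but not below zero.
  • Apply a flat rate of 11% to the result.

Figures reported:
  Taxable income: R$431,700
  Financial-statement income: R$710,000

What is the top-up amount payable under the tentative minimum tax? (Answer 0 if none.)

Tentative minimum tax:
  Base (financial-statement income): R$710,000
  Exemption: R$110,000 − 25% × (R$710,000 − R$332,000) = R$110,000 − R$94,500 = R$15,500
  Base: R$710,000 − R$15,500 = R$694,500
  R$694,500 × 11% = R$76,395

Mainline income levy:
  R$431,700 × 15% = R$64,755

Excess of tentative minimum tax over mainline income levy: R$76,395 − R$64,755 = R$11,640.

R$11,640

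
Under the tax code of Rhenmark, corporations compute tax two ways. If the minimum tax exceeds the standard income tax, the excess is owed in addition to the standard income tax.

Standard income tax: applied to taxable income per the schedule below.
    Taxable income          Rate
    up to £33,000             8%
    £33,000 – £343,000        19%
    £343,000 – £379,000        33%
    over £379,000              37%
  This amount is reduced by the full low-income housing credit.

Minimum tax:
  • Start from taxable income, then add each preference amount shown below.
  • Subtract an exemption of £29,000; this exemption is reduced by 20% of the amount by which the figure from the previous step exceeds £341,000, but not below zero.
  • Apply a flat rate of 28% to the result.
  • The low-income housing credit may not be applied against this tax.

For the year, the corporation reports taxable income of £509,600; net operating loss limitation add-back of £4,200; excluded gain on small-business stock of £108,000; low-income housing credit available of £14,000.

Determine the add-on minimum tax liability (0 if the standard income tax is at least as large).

£66,362

Standard income tax:
  £33,000 × 8% = £2,640
  £310,000 × 19% = £58,900
  £36,000 × 33% = £11,880
  £130,600 × 37% = £48,322
  → £121,742
  Less low-income housing credit £14,000 → £107,742

Minimum tax:
  Adjusted income: £509,600 + £4,200 + £108,000 = £621,800
  Exemption: 20% × (£621,800 − £341,000) = £56,160 ≥ £29,000, so the exemption is fully phased out
  Base: £621,800 − £0 = £621,800
  £621,800 × 28% = £174,104

Excess of minimum tax over standard income tax: £174,104 − £107,742 = £66,362.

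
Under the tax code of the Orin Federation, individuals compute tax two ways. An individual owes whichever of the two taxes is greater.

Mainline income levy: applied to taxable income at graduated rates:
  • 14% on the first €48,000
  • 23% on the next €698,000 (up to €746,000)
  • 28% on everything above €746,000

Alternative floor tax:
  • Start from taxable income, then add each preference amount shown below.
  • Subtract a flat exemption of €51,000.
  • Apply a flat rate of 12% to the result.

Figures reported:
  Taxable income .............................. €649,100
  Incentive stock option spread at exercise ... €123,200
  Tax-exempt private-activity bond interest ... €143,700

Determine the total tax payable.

€144,973

Mainline income levy:
  €48,000 × 14% = €6,720
  €601,100 × 23% = €138,253
  → €144,973

Alternative floor tax:
  Adjusted income: €649,100 + €123,200 + €143,700 = €916,000
  Less exemption €51,000 → base €865,000
  €865,000 × 12% = €103,800

€144,973 > €103,800, so the mainline income levy governs.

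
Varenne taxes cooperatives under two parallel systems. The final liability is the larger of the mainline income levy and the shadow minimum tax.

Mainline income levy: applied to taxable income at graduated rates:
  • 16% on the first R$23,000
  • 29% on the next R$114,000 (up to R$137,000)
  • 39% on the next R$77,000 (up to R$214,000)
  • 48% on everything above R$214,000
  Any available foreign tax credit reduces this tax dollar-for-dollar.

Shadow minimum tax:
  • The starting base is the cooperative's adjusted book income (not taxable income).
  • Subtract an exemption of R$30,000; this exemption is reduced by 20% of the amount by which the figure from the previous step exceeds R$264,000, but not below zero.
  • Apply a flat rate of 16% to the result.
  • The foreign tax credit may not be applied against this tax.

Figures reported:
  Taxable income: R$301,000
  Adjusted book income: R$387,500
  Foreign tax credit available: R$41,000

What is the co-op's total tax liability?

R$67,530

Mainline income levy:
  R$23,000 × 16% = R$3,680
  R$114,000 × 29% = R$33,060
  R$77,000 × 39% = R$30,030
  R$87,000 × 48% = R$41,760
  → R$108,530
  Less foreign tax credit R$41,000 → R$67,530

Shadow minimum tax:
  Base (adjusted book income): R$387,500
  Exemption: R$30,000 − 20% × (R$387,500 − R$264,000) = R$30,000 − R$24,700 = R$5,300
  Base: R$387,500 − R$5,300 = R$382,200
  R$382,200 × 16% = R$61,152

R$67,530 > R$61,152, so the mainline income levy governs.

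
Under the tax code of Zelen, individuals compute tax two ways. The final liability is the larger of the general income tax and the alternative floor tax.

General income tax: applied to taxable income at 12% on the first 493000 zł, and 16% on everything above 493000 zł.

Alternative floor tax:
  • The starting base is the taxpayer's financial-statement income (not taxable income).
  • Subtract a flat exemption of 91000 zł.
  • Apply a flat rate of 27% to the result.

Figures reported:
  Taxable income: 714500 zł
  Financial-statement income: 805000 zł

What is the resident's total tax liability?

192780 zł

Alternative floor tax:
  Base (financial-statement income): 805000 zł
  Less exemption 91000 zł → base 714000 zł
  714000 zł × 27% = 192780 zł

General income tax:
  493000 zł × 12% = 59160 zł
  221500 zł × 16% = 35440 zł
  → 94600 zł

192780 zł > 94600 zł, so the alternative floor tax is the binding amount.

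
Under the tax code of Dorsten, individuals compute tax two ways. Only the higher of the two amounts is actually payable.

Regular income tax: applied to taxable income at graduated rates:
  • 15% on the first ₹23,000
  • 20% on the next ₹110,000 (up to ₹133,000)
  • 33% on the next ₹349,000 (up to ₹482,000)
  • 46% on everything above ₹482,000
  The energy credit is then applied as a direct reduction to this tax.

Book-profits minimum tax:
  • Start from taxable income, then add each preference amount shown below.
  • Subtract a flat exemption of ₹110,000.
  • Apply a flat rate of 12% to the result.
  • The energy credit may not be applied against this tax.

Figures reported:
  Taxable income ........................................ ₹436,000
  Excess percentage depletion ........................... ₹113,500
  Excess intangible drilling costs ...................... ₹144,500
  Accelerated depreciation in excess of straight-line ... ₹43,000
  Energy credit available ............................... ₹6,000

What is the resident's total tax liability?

Regular income tax:
  ₹23,000 × 15% = ₹3,450
  ₹110,000 × 20% = ₹22,000
  ₹303,000 × 33% = ₹99,990
  → ₹125,440
  Less energy credit ₹6,000 → ₹119,440

Book-profits minimum tax:
  Adjusted income: ₹436,000 + ₹113,500 + ₹144,500 + ₹43,000 = ₹737,000
  Less exemption ₹110,000 → base ₹627,000
  ₹627,000 × 12% = ₹75,240

₹119,440 > ₹75,240, so the regular income tax governs.

₹119,440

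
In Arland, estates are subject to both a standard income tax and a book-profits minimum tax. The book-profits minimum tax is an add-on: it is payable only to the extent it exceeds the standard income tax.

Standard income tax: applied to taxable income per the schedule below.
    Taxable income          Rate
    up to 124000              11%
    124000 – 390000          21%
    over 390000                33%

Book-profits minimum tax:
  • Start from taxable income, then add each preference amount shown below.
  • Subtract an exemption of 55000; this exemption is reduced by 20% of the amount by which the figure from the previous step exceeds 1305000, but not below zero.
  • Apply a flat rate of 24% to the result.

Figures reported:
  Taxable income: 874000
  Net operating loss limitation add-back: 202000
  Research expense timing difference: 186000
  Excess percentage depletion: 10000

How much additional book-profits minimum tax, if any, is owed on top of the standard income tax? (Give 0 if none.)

62860

Standard income tax:
  124000 × 11% = 13640
  266000 × 21% = 55860
  484000 × 33% = 159720
  → 229220

Book-profits minimum tax:
  Adjusted income: 874000 + 202000 + 186000 + 10000 = 1272000
  Exemption: 1272000 ≤ 1305000, so full 55000 applies
  Base: 1272000 − 55000 = 1217000
  1217000 × 24% = 292080

Excess of book-profits minimum tax over standard income tax: 292080 − 229220 = 62860.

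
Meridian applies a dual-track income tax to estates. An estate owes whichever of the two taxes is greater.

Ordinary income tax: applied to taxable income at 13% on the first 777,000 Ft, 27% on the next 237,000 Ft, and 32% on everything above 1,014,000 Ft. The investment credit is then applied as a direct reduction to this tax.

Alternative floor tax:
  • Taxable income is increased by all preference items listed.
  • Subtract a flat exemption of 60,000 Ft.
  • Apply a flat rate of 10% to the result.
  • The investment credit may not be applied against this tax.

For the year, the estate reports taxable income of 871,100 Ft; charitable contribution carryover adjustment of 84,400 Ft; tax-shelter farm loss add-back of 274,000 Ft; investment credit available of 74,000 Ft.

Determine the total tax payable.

Ordinary income tax:
  777,000 Ft × 13% = 101,010 Ft
  94,100 Ft × 27% = 25,407 Ft
  → 126,417 Ft
  Less investment credit 74,000 Ft → 52,417 Ft

Alternative floor tax:
  Adjusted income: 871,100 Ft + 84,400 Ft + 274,000 Ft = 1,229,500 Ft
  Less exemption 60,000 Ft → base 1,169,500 Ft
  1,169,500 Ft × 10% = 116,950 Ft

116,950 Ft > 52,417 Ft, so the alternative floor tax is the binding amount.

116,950 Ft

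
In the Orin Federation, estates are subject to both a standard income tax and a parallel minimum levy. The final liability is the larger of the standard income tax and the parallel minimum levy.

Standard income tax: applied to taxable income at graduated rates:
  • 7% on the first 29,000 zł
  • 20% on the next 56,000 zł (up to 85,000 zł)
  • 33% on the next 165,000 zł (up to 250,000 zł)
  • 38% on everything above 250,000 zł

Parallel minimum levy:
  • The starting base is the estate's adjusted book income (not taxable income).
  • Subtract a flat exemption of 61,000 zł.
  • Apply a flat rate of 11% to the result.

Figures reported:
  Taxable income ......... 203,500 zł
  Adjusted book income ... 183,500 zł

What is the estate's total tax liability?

52,335 zł

Parallel minimum levy:
  Base (adjusted book income): 183,500 zł
  Less exemption 61,000 zł → base 122,500 zł
  122,500 zł × 11% = 13,475 zł

Standard income tax:
  29,000 zł × 7% = 2,030 zł
  56,000 zł × 20% = 11,200 zł
  118,500 zł × 33% = 39,105 zł
  → 52,335 zł

52,335 zł > 13,475 zł, so the standard income tax governs.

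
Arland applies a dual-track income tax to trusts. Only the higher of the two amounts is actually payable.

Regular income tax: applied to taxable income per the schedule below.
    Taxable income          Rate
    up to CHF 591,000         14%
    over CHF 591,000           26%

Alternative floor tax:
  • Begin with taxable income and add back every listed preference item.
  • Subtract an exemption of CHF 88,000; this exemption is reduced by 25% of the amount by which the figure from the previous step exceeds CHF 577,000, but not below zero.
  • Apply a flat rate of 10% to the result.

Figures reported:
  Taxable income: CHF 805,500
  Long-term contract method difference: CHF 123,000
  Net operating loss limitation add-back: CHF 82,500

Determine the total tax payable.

Regular income tax:
  CHF 591,000 × 14% = CHF 82,740
  CHF 214,500 × 26% = CHF 55,770
  → CHF 138,510

Alternative floor tax:
  Adjusted income: CHF 805,500 + CHF 123,000 + CHF 82,500 = CHF 1,011,000
  Exemption: 25% × (CHF 1,011,000 − CHF 577,000) = CHF 108,500 ≥ CHF 88,000, so the exemption is fully phased out
  Base: CHF 1,011,000 − CHF 0 = CHF 1,011,000
  CHF 1,011,000 × 10% = CHF 101,100

CHF 138,510 > CHF 101,100, so the regular income tax governs.

CHF 138,510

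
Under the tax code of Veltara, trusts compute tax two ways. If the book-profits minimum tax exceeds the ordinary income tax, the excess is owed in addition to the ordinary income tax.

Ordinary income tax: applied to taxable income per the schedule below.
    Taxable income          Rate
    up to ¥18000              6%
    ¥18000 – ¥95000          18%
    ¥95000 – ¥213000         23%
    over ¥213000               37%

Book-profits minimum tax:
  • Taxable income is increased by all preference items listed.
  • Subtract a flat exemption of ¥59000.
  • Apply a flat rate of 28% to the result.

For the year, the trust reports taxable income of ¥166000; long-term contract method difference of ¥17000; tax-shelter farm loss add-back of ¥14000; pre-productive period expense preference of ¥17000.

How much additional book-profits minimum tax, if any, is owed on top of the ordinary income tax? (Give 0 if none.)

¥12130

Ordinary income tax:
  ¥18000 × 6% = ¥1080
  ¥77000 × 18% = ¥13860
  ¥71000 × 23% = ¥16330
  → ¥31270

Book-profits minimum tax:
  Adjusted income: ¥166000 + ¥17000 + ¥14000 + ¥17000 = ¥214000
  Less exemption ¥59000 → base ¥155000
  ¥155000 × 28% = ¥43400

Excess of book-profits minimum tax over ordinary income tax: ¥43400 − ¥31270 = ¥12130.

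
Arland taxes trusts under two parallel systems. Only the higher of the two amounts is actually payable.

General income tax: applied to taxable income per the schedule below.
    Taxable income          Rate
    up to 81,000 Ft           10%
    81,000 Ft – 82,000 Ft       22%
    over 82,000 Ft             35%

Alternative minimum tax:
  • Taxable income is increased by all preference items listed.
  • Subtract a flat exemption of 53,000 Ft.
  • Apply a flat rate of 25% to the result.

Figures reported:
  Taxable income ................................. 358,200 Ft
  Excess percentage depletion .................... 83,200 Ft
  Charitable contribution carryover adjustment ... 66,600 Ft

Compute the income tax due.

Alternative minimum tax:
  Adjusted income: 358,200 Ft + 83,200 Ft + 66,600 Ft = 508,000 Ft
  Less exemption 53,000 Ft → base 455,000 Ft
  455,000 Ft × 25% = 113,750 Ft

General income tax:
  81,000 Ft × 10% = 8,100 Ft
  1,000 Ft × 22% = 220 Ft
  276,200 Ft × 35% = 96,670 Ft
  → 104,990 Ft

113,750 Ft > 104,990 Ft, so the alternative minimum tax is the binding amount.

113,750 Ft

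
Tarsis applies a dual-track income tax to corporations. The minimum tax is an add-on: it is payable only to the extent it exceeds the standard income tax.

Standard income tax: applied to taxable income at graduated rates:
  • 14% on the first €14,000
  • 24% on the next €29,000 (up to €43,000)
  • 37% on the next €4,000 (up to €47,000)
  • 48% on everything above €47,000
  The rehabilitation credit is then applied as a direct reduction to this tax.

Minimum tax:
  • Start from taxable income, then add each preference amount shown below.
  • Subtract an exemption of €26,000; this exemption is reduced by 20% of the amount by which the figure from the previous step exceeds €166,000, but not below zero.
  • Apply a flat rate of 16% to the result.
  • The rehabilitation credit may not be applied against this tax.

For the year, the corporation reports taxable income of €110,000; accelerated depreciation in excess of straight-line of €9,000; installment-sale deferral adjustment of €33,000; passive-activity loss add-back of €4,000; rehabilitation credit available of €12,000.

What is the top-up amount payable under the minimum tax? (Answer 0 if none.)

Minimum tax:
  Adjusted income: €110,000 + €9,000 + €33,000 + €4,000 = €156,000
  Exemption: €156,000 ≤ €166,000, so full €26,000 applies
  Base: €156,000 − €26,000 = €130,000
  €130,000 × 16% = €20,800

Standard income tax:
  €14,000 × 14% = €1,960
  €29,000 × 24% = €6,960
  €4,000 × 37% = €1,480
  €63,000 × 48% = €30,240
  → €40,640
  Less rehabilitation credit €12,000 → €28,640

€20,800 ≤ €28,640, so no add-on is due.

€0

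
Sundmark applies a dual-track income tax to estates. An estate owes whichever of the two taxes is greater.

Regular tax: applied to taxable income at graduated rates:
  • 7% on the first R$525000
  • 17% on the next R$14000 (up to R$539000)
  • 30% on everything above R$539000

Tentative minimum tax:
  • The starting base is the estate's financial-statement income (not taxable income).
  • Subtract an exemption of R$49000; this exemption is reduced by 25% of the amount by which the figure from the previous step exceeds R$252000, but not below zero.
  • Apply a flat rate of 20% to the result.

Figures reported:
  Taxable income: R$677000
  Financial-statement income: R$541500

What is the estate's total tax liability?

Regular tax:
  R$525000 × 7% = R$36750
  R$14000 × 17% = R$2380
  R$138000 × 30% = R$41400
  → R$80530

Tentative minimum tax:
  Base (financial-statement income): R$541500
  Exemption: 25% × (R$541500 − R$252000) = R$72375 ≥ R$49000, so the exemption is fully phased out
  Base: R$541500 − R$0 = R$541500
  R$541500 × 20% = R$108300

R$108300 > R$80530, so the tentative minimum tax is the binding amount.

R$108300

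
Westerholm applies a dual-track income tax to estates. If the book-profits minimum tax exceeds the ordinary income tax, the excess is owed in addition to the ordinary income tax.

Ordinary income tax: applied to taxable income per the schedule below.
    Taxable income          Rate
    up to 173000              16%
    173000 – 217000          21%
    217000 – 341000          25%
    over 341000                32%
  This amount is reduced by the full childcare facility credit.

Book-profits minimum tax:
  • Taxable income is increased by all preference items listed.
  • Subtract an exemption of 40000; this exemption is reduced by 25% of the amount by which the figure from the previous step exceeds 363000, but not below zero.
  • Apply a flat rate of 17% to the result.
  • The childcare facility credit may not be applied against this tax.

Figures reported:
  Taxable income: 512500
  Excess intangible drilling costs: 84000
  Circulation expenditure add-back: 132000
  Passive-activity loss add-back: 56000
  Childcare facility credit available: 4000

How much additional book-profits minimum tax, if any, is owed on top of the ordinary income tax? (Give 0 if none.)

14565

Ordinary income tax:
  173000 × 16% = 27680
  44000 × 21% = 9240
  124000 × 25% = 31000
  171500 × 32% = 54880
  → 122800
  Less childcare facility credit 4000 → 118800

Book-profits minimum tax:
  Adjusted income: 512500 + 84000 + 132000 + 56000 = 784500
  Exemption: 25% × (784500 − 363000) = 105375 ≥ 40000, so the exemption is fully phased out
  Base: 784500 − 0 = 784500
  784500 × 17% = 133365

Excess of book-profits minimum tax over ordinary income tax: 133365 − 118800 = 14565.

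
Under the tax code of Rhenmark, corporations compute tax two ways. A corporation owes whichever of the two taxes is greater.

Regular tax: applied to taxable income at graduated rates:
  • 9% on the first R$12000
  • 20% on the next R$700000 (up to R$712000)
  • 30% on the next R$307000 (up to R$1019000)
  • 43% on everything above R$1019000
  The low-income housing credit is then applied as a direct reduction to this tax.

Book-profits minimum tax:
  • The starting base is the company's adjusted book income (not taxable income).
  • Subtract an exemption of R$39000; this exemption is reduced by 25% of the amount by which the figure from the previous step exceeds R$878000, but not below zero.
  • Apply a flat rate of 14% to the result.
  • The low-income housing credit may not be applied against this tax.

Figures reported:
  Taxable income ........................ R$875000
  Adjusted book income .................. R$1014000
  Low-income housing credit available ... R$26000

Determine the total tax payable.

Book-profits minimum tax:
  Base (adjusted book income): R$1014000
  Exemption: R$39000 − 25% × (R$1014000 − R$878000) = R$39000 − R$34000 = R$5000
  Base: R$1014000 − R$5000 = R$1009000
  R$1009000 × 14% = R$141260

Regular tax:
  R$12000 × 9% = R$1080
  R$700000 × 20% = R$140000
  R$163000 × 30% = R$48900
  → R$189980
  Less low-income housing credit R$26000 → R$163980

R$163980 > R$141260, so the regular tax governs.

R$163980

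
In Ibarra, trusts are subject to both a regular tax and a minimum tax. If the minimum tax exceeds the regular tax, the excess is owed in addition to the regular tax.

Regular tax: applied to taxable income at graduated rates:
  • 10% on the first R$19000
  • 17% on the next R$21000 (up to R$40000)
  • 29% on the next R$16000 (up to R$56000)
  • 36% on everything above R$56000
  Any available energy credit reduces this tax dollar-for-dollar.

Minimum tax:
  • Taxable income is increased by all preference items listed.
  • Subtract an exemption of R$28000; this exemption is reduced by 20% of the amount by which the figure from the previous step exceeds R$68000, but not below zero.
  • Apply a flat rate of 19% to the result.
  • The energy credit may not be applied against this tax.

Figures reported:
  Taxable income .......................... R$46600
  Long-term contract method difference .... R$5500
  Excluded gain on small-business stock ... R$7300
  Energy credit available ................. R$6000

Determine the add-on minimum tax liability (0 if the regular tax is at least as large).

R$4582

Minimum tax:
  Adjusted income: R$46600 + R$5500 + R$7300 = R$59400
  Exemption: R$59400 ≤ R$68000, so full R$28000 applies
  Base: R$59400 − R$28000 = R$31400
  R$31400 × 19% = R$5966

Regular tax:
  R$19000 × 10% = R$1900
  R$21000 × 17% = R$3570
  R$6600 × 29% = R$1914
  → R$7384
  Less energy credit R$6000 → R$1384

Excess of minimum tax over regular tax: R$5966 − R$1384 = R$4582.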